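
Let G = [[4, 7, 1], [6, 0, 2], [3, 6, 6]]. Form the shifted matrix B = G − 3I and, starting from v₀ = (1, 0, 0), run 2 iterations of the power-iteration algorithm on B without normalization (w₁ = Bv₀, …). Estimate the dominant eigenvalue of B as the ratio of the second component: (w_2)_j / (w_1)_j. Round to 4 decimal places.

B = G − 3I has rows (1, 7, 1); (6, -3, 2); (3, 6, 3)
w1 = Bv₀ = (1, 6, 3)
w2 = Bw1 = (46, -6, 48)
Ratio: -6/6 = -1.0000

-1.0000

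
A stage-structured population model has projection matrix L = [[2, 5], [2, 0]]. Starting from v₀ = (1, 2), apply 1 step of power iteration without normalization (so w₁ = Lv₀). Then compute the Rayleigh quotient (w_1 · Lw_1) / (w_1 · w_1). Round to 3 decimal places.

3.081

w1 = Lv₀ = (2·1 + 5·2; 2·1 + 0·2) = (12, 2)
Lw1 = (34, 24)
w1·Lw1 = 12·34 + 2·24 = 456; w1·w1 = 12·12 + 2·2 = 148
λ ≈ 456/148 = 3.081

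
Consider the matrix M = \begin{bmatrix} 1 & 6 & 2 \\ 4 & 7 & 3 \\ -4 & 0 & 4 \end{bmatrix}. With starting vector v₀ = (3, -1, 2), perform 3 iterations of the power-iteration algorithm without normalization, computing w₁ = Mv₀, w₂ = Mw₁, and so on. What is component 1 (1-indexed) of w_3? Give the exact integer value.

w1 = Mv₀ = (1·3 + 6·(-1) + 2·2; 4·3 + 7·(-1) + 3·2; (-4)·3 + 0·(-1) + 4·2) = (1, 11, -4)
w2 = Mw1 = (1·1 + 6·11 + 2·(-4); 4·1 + 7·11 + 3·(-4); (-4)·1 + 0·11 + 4·(-4)) = (59, 69, -20)
w3 = Mw2 = (433, 659, -316)
The requested component of w3 is 433.

433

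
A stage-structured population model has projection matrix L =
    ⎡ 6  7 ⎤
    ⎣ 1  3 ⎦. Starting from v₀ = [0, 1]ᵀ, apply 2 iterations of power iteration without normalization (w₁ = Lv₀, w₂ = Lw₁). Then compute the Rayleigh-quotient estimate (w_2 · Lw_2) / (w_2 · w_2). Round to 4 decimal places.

w1 = Lv₀ = (6·0 + 7·1; 1·0 + 3·1) = (7, 3)
w2 = Lw1 = (6·7 + 7·3; 1·7 + 3·3) = (63, 16)
Lw2 = (490, 111)
w2·Lw2 = 63·490 + 16·111 = 32646; w2·w2 = 63·63 + 16·16 = 4225
λ ≈ 32646/4225 = 7.7269

7.7269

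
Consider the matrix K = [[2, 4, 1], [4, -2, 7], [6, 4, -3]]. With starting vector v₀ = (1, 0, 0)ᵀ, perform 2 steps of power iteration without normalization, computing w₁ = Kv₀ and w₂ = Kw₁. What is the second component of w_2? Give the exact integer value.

42

w1 = Kv₀ = (2, 4, 6)
w2 = Kw1 = (26, 42, 10)
The requested component of w2 is 42.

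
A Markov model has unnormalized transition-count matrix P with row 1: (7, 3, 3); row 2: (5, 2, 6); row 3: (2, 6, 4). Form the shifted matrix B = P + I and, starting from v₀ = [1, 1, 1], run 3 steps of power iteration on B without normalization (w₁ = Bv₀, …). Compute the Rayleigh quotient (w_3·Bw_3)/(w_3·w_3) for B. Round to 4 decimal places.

μ ≈ 13.6672

B = P + I has rows (8, 3, 3); (5, 3, 6); (2, 6, 5)
w1 = Bv₀ = (8·1 + 3·1 + 3·1; 5·1 + 3·1 + 6·1; 2·1 + 6·1 + 5·1) = (14, 14, 13)
w2 = Bw1 = (8·14 + 3·14 + 3·13; 5·14 + 3·14 + 6·13; 2·14 + 6·14 + 5·13) = (193, 190, 177)
w3 = Bw2 = (2645, 2597, 2411)
Bw3 = (36184, 35482, 32927)
w3·Bw3 = 267240431; w3·w3 = 19553355; μ ≈ 267240431/19553355 = 13.6672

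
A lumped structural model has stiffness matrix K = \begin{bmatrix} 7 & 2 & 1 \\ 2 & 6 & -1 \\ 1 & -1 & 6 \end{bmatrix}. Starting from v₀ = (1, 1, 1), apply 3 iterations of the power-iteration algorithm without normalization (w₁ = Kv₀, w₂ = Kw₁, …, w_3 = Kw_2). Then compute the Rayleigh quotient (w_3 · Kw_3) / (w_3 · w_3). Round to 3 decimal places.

8.489

w1 = Kv₀ = (7·1 + 2·1 + 1·1; 2·1 + 6·1 + (-1)·1; 1·1 + (-1)·1 + 6·1) = (10, 7, 6)
w2 = Kw1 = (7·10 + 2·7 + 1·6; 2·10 + 6·7 + (-1)·6; 1·10 + (-1)·7 + 6·6) = (90, 56, 39)
w3 = Kw2 = (781, 477, 268)
Kw3 = (6689, 4156, 1912)
w3·Kw3 = 781·6689 + 477·4156 + 268·1912 = 7718937; w3·w3 = 781·781 + 477·477 + 268·268 = 909314
λ ≈ 7718937/909314 = 8.489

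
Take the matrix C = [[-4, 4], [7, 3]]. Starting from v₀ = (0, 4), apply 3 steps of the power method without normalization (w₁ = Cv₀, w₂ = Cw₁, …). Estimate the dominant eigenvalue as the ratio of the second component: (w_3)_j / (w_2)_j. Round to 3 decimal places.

w1 = Cv₀ = (16, 12)
w2 = Cw1 = (-16, 148)
w3 = Cw2 = (656, 332)
Ratio at component: 332 / 148 = 2.243

2.243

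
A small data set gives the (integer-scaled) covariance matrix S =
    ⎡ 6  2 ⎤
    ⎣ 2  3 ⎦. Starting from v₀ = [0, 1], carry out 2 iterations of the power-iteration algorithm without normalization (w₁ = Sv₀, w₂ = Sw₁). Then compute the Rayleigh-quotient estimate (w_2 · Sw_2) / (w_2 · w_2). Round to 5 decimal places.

w1 = Sv₀ = (2, 3)
w2 = Sw1 = (18, 13)
Sw2 = (134, 75)
w2·Sw2 = 18·134 + 13·75 = 3387; w2·w2 = 18·18 + 13·13 = 493
λ ≈ 3387/493 = 6.87018

6.87018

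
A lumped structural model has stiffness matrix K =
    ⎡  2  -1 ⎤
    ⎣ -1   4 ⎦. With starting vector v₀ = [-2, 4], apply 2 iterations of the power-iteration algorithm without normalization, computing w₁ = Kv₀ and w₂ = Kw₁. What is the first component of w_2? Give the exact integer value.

-34

w1 = Kv₀ = (-8, 18)
w2 = Kw1 = (-34, 80)
The requested component of w2 is -34.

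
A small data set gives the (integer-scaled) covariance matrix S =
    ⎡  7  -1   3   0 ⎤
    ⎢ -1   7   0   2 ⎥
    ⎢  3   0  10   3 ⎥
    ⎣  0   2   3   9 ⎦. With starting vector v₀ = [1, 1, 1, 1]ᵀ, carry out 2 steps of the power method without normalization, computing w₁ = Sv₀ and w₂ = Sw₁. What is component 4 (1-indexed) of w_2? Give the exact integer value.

190

w1 = Sv₀ = (7·1 + (-1)·1 + 3·1 + 0·1; (-1)·1 + 7·1 + 0·1 + 2·1; 3·1 + 0·1 + 10·1 + 3·1; 0·1 + 2·1 + 3·1 + 9·1) = (9, 8, 16, 14)
w2 = Sw1 = (7·9 + (-1)·8 + 3·16 + 0·14; (-1)·9 + 7·8 + 0·16 + 2·14; 3·9 + 0·8 + 10·16 + 3·14; 0·9 + 2·8 + 3·16 + 9·14) = (103, 75, 229, 190)
The requested component of w2 is 190.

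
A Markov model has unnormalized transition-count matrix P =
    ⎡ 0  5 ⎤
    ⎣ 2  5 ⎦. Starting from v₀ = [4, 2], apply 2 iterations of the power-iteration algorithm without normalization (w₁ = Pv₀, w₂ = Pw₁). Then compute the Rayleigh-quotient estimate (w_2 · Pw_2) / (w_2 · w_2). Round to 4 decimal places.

w1 = Pv₀ = (0·4 + 5·2; 2·4 + 5·2) = (10, 18)
w2 = Pw1 = (0·10 + 5·18; 2·10 + 5·18) = (90, 110)
Pw2 = (550, 730)
w2·Pw2 = 90·550 + 110·730 = 129800; w2·w2 = 90·90 + 110·110 = 20200
λ ≈ 129800/20200 = 6.4257

6.4257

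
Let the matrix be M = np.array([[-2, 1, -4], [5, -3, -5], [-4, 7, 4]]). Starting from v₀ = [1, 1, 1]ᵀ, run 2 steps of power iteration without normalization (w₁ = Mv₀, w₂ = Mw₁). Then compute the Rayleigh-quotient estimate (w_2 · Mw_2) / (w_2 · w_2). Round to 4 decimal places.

λ ≈ 0.6468

w1 = Mv₀ = ((-2)·1 + 1·1 + (-4)·1; 5·1 + (-3)·1 + (-5)·1; (-4)·1 + 7·1 + 4·1) = (-5, -3, 7)
w2 = Mw1 = ((-2)·(-5) + 1·(-3) + (-4)·7; 5·(-5) + (-3)·(-3) + (-5)·7; (-4)·(-5) + 7·(-3) + 4·7) = (-21, -51, 27)
Mw2 = (-117, -87, -165)
w2·Mw2 = (-21)·(-117) + (-51)·(-87) + 27·(-165) = 2439; w2·w2 = (-21)·(-21) + (-51)·(-51) + 27·27 = 3771
λ ≈ 2439/3771 = 0.6468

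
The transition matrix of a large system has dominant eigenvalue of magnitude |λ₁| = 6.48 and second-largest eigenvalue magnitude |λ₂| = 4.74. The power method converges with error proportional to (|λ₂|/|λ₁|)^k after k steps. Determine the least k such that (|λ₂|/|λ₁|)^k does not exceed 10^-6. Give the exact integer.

45

|λ₂/λ₁| = 4.74/6.48 = 0.73148
Need k ≥ ln(10^-6) / ln(0.73148) = -13.8155 / -0.3127 ≈ 44.184
Smallest integer k satisfying the bound: 45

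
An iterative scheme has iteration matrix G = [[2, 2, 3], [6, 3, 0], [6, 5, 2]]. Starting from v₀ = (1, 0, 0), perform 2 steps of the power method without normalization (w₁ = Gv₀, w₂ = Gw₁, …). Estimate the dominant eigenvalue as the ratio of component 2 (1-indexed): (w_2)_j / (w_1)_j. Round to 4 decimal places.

5.0000

w1 = Gv₀ = (2·1 + 2·0 + 3·0; 6·1 + 3·0 + 0·0; 6·1 + 5·0 + 2·0) = (2, 6, 6)
w2 = Gw1 = (2·2 + 2·6 + 3·6; 6·2 + 3·6 + 0·6; 6·2 + 5·6 + 2·6) = (34, 30, 54)
Ratio at component: 30 / 6 = 5.0000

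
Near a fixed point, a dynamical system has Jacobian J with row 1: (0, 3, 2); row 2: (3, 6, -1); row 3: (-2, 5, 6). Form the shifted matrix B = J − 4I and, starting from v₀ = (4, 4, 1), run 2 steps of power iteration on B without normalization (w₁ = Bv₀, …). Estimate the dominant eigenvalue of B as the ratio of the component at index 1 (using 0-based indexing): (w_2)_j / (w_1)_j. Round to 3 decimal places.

0.947

B = J − 4I has rows (-4, 3, 2); (3, 2, -1); (-2, 5, 2)
w1 = Bv₀ = ((-4)·4 + 3·4 + 2·1; 3·4 + 2·4 + (-1)·1; (-2)·4 + 5·4 + 2·1) = (-2, 19, 14)
w2 = Bw1 = ((-4)·(-2) + 3·19 + 2·14; 3·(-2) + 2·19 + (-1)·14; (-2)·(-2) + 5·19 + 2·14) = (93, 18, 127)
Ratio: 18/19 = 0.947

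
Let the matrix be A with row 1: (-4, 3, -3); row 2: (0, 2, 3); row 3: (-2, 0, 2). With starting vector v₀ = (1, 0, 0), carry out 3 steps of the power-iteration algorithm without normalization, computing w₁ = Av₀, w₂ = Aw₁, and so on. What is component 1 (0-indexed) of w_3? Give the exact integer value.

0

w1 = Av₀ = (-4, 0, -2)
w2 = Aw1 = (22, -6, 4)
w3 = Aw2 = (-118, 0, -36)
The requested component of w3 is 0.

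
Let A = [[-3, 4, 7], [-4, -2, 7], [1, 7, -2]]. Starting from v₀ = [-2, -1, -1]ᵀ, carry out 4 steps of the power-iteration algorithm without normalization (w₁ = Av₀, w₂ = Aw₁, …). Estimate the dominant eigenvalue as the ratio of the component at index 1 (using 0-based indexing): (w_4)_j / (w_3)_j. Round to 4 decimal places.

w1 = Av₀ = (-5, 3, -7)
w2 = Aw1 = (-22, -35, 30)
w3 = Aw2 = (136, 368, -327)
w4 = Aw3 = (-1225, -3569, 3366)
Ratio at component: -3569 / 368 = -9.6984

-9.6984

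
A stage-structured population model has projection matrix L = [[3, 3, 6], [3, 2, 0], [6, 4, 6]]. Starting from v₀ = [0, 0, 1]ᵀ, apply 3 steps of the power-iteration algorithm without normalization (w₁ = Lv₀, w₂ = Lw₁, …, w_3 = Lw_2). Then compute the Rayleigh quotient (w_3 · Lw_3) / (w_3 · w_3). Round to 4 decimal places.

λ ≈ 11.6326

w1 = Lv₀ = (3·0 + 3·0 + 6·1; 3·0 + 2·0 + 0·1; 6·0 + 4·0 + 6·1) = (6, 0, 6)
w2 = Lw1 = (3·6 + 3·0 + 6·6; 3·6 + 2·0 + 0·6; 6·6 + 4·0 + 6·6) = (54, 18, 72)
w3 = Lw2 = (648, 198, 828)
Lw3 = (7506, 2340, 9648)
w3·Lw3 = 648·7506 + 198·2340 + 828·9648 = 13315752; w3·w3 = 648·648 + 198·198 + 828·828 = 1144692
λ ≈ 13315752/1144692 = 11.6326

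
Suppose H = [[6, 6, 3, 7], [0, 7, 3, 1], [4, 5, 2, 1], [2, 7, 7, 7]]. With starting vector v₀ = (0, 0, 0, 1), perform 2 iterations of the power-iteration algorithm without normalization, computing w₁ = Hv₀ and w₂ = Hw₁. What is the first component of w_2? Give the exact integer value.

100

w1 = Hv₀ = (7, 1, 1, 7)
w2 = Hw1 = (100, 17, 42, 77)
The requested component of w2 is 100.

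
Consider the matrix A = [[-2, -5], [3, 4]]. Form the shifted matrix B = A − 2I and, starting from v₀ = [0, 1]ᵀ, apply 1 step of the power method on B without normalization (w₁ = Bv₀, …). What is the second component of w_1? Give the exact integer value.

2

B = A − 2I has rows (-4, -5); (3, 2)
w1 = Bv₀ = ((-4)·0 + (-5)·1; 3·0 + 2·1) = (-5, 2)
Requested component of w1: 2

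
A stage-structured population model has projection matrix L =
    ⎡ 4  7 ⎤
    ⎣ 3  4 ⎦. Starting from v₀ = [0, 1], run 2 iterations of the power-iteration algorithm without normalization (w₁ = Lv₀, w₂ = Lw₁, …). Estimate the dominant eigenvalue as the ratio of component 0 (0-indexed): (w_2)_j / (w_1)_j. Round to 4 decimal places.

λ ≈ 8.0000

w1 = Lv₀ = (4·0 + 7·1; 3·0 + 4·1) = (7, 4)
w2 = Lw1 = (4·7 + 7·4; 3·7 + 4·4) = (56, 37)
Ratio at component: 56 / 7 = 8.0000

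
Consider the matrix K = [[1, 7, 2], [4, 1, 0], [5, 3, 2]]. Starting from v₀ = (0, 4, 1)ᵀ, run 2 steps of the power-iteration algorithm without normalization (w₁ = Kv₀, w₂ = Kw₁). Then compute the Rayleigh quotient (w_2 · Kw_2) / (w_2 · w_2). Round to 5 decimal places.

w1 = Kv₀ = (30, 4, 14)
w2 = Kw1 = (86, 124, 190)
Kw2 = (1334, 468, 1182)
w2·Kw2 = 86·1334 + 124·468 + 190·1182 = 397336; w2·w2 = 86·86 + 124·124 + 190·190 = 58872
λ ≈ 397336/58872 = 6.74915

λ ≈ 6.74915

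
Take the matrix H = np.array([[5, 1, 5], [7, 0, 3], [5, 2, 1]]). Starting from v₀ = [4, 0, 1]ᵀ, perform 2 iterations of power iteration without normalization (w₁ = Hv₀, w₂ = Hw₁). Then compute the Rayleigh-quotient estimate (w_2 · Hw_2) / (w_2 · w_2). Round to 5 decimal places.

9.94598

w1 = Hv₀ = (25, 31, 21)
w2 = Hw1 = (261, 238, 208)
Hw2 = (2583, 2451, 1989)
w2·Hw2 = 261·2583 + 238·2451 + 208·1989 = 1671213; w2·w2 = 261·261 + 238·238 + 208·208 = 168029
λ ≈ 1671213/168029 = 9.94598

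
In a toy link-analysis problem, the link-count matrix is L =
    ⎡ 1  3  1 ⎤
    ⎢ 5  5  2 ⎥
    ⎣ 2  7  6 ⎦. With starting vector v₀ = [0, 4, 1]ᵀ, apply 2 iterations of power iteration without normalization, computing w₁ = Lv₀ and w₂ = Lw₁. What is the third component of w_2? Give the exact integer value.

w1 = Lv₀ = (1·0 + 3·4 + 1·1; 5·0 + 5·4 + 2·1; 2·0 + 7·4 + 6·1) = (13, 22, 34)
w2 = Lw1 = (1·13 + 3·22 + 1·34; 5·13 + 5·22 + 2·34; 2·13 + 7·22 + 6·34) = (113, 243, 384)
The requested component of w2 is 384.

384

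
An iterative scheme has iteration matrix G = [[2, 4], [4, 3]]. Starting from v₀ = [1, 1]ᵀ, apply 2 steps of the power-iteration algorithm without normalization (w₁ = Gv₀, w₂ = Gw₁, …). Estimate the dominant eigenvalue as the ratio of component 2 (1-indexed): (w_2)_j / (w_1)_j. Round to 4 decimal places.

w1 = Gv₀ = (2·1 + 4·1; 4·1 + 3·1) = (6, 7)
w2 = Gw1 = (2·6 + 4·7; 4·6 + 3·7) = (40, 45)
Ratio at component: 45 / 7 = 6.4286

6.4286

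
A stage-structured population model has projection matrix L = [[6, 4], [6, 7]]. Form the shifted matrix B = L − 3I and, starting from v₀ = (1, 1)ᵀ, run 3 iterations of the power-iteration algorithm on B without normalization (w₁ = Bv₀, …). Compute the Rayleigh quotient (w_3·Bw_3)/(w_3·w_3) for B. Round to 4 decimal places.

B = L − 3I has rows (3, 4); (6, 4)
w1 = Bv₀ = (3·1 + 4·1; 6·1 + 4·1) = (7, 10)
w2 = Bw1 = (3·7 + 4·10; 6·7 + 4·10) = (61, 82)
w3 = Bw2 = (511, 694)
Bw3 = (4309, 5842)
w3·Bw3 = 6256247; w3·w3 = 742757; μ ≈ 6256247/742757 = 8.4230

μ ≈ 8.4230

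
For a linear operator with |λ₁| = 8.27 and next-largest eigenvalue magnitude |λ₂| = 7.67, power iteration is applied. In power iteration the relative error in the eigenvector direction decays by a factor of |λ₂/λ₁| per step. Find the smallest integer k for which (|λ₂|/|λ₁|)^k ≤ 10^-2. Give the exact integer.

|λ₂/λ₁| = 7.67/8.27 = 0.92745
Need k ≥ ln(10^-2) / ln(0.92745) = -4.6052 / -0.0753 ≈ 61.143
Smallest integer k satisfying the bound: 62

62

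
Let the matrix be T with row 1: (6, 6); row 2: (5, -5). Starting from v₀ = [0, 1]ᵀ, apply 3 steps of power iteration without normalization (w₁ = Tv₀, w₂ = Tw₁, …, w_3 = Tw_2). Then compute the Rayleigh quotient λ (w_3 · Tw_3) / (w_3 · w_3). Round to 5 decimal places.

w1 = Tv₀ = (6·0 + 6·1; 5·0 + (-5)·1) = (6, -5)
w2 = Tw1 = (6·6 + 6·(-5); 5·6 + (-5)·(-5)) = (6, 55)
w3 = Tw2 = (366, -245)
Tw3 = (726, 3055)
w3·Tw3 = 366·726 + (-245)·3055 = -482759; w3·w3 = 366·366 + (-245)·(-245) = 193981
λ ≈ -482759/193981 = -2.48869

λ ≈ -2.48869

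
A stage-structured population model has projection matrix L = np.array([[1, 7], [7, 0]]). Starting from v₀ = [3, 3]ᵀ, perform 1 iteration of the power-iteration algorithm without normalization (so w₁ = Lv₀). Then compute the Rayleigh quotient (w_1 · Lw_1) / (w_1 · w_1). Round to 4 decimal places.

λ ≈ 7.5044

w1 = Lv₀ = (24, 21)
Lw1 = (171, 168)
w1·Lw1 = 24·171 + 21·168 = 7632; w1·w1 = 24·24 + 21·21 = 1017
λ ≈ 7632/1017 = 7.5044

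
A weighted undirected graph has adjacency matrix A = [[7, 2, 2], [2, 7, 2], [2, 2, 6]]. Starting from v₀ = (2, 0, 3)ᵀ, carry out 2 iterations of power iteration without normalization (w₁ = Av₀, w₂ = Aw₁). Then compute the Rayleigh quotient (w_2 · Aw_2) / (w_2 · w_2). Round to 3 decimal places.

λ ≈ 10.559

w1 = Av₀ = (7·2 + 2·0 + 2·3; 2·2 + 7·0 + 2·3; 2·2 + 2·0 + 6·3) = (20, 10, 22)
w2 = Aw1 = (7·20 + 2·10 + 2·22; 2·20 + 7·10 + 2·22; 2·20 + 2·10 + 6·22) = (204, 154, 192)
Aw2 = (2120, 1870, 1868)
w2·Aw2 = 204·2120 + 154·1870 + 192·1868 = 1079116; w2·w2 = 204·204 + 154·154 + 192·192 = 102196
λ ≈ 1079116/102196 = 10.559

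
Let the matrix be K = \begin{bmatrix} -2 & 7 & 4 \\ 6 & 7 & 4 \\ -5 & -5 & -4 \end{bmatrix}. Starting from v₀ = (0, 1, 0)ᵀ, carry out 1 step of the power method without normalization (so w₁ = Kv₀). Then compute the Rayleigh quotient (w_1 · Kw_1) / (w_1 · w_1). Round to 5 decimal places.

λ ≈ 6.92683

w1 = Kv₀ = ((-2)·0 + 7·1 + 4·0; 6·0 + 7·1 + 4·0; (-5)·0 + (-5)·1 + (-4)·0) = (7, 7, -5)
Kw1 = (15, 71, -50)
w1·Kw1 = 7·15 + 7·71 + (-5)·(-50) = 852; w1·w1 = 7·7 + 7·7 + (-5)·(-5) = 123
λ ≈ 852/123 = 6.92683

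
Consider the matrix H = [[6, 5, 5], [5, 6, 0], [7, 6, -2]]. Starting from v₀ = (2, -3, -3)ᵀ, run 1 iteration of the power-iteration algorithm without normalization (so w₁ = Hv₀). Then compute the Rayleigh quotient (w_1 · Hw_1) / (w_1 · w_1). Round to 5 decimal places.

w1 = Hv₀ = (6·2 + 5·(-3) + 5·(-3); 5·2 + 6·(-3) + 0·(-3); 7·2 + 6·(-3) + (-2)·(-3)) = (-18, -8, 2)
Hw1 = (-138, -138, -178)
w1·Hw1 = (-18)·(-138) + (-8)·(-138) + 2·(-178) = 3232; w1·w1 = (-18)·(-18) + (-8)·(-8) + 2·2 = 392
λ ≈ 3232/392 = 8.24490

λ ≈ 8.24490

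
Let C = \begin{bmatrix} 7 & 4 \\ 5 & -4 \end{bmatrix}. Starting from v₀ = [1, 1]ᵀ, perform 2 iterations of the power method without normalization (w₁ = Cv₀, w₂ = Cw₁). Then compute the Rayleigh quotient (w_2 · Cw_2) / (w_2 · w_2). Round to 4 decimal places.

w1 = Cv₀ = (7·1 + 4·1; 5·1 + (-4)·1) = (11, 1)
w2 = Cw1 = (7·11 + 4·1; 5·11 + (-4)·1) = (81, 51)
Cw2 = (771, 201)
w2·Cw2 = 81·771 + 51·201 = 72702; w2·w2 = 81·81 + 51·51 = 9162
λ ≈ 72702/9162 = 7.9352

7.9352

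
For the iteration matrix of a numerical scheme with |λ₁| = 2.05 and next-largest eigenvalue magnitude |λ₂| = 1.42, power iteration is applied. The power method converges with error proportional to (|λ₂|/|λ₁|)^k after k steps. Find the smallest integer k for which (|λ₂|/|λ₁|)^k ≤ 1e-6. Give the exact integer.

|λ₂/λ₁| = 1.42/2.05 = 0.69268
Need k ≥ ln(1e-6) / ln(0.69268) = -13.8155 / -0.3672 ≈ 37.626
Smallest integer k satisfying the bound: 38

38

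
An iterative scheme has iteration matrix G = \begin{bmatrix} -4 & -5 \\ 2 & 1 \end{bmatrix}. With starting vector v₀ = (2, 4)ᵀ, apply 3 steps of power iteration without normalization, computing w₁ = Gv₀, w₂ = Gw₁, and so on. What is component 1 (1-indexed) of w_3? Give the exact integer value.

w1 = Gv₀ = (-28, 8)
w2 = Gw1 = (72, -48)
w3 = Gw2 = (-48, 96)
The requested component of w3 is -48.

-48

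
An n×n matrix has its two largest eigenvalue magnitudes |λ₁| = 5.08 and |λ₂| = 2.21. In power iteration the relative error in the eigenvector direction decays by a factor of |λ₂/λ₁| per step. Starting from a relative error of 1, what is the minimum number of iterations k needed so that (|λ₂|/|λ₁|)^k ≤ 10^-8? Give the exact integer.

23

|λ₂/λ₁| = 2.21/5.08 = 0.43504
Need k ≥ ln(10^-8) / ln(0.43504) = -18.4207 / -0.8323 ≈ 22.132
Smallest integer k satisfying the bound: 23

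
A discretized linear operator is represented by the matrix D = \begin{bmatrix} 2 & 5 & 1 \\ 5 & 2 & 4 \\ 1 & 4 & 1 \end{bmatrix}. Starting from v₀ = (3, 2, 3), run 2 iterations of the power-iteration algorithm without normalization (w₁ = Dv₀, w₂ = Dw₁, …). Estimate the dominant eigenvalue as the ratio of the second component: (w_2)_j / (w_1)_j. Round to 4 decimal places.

6.8710

w1 = Dv₀ = (19, 31, 14)
w2 = Dw1 = (207, 213, 157)
Ratio at component: 213 / 31 = 6.8710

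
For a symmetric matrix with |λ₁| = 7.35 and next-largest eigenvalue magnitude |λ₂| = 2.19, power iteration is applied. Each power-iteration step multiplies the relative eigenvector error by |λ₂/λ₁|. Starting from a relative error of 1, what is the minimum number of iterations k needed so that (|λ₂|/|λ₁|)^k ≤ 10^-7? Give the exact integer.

14

|λ₂/λ₁| = 2.19/7.35 = 0.29796
Need k ≥ ln(10^-7) / ln(0.29796) = -16.1181 / -1.2108 ≈ 13.312
Smallest integer k satisfying the bound: 14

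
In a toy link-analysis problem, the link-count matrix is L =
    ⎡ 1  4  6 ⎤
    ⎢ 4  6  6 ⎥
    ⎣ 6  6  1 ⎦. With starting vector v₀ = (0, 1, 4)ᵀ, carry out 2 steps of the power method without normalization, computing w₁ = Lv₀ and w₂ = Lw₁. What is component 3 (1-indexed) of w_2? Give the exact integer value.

358

w1 = Lv₀ = (1·0 + 4·1 + 6·4; 4·0 + 6·1 + 6·4; 6·0 + 6·1 + 1·4) = (28, 30, 10)
w2 = Lw1 = (1·28 + 4·30 + 6·10; 4·28 + 6·30 + 6·10; 6·28 + 6·30 + 1·10) = (208, 352, 358)
The requested component of w2 is 358.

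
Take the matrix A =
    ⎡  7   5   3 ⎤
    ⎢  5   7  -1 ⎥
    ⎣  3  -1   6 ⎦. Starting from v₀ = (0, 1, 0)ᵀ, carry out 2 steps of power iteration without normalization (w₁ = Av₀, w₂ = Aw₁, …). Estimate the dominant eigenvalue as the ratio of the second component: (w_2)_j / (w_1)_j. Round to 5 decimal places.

w1 = Av₀ = (5, 7, -1)
w2 = Aw1 = (67, 75, 2)
Ratio at component: 75 / 7 = 10.71429

10.71429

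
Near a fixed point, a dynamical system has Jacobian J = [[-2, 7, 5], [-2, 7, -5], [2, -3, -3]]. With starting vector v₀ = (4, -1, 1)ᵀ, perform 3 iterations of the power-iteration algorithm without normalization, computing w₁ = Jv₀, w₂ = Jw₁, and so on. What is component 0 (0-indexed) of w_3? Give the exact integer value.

w1 = Jv₀ = ((-2)·4 + 7·(-1) + 5·1; (-2)·4 + 7·(-1) + (-5)·1; 2·4 + (-3)·(-1) + (-3)·1) = (-10, -20, 8)
w2 = Jw1 = ((-2)·(-10) + 7·(-20) + 5·8; (-2)·(-10) + 7·(-20) + (-5)·8; 2·(-10) + (-3)·(-20) + (-3)·8) = (-80, -160, 16)
w3 = Jw2 = (-880, -1040, 272)
The requested component of w3 is -880.

-880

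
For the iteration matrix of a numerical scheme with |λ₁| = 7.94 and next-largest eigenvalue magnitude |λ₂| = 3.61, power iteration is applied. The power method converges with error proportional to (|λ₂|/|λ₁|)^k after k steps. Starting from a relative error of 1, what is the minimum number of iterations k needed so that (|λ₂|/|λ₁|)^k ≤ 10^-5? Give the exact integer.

15

|λ₂/λ₁| = 3.61/7.94 = 0.45466
Need k ≥ ln(10^-5) / ln(0.45466) = -11.5129 / -0.7882 ≈ 14.607
Smallest integer k satisfying the bound: 15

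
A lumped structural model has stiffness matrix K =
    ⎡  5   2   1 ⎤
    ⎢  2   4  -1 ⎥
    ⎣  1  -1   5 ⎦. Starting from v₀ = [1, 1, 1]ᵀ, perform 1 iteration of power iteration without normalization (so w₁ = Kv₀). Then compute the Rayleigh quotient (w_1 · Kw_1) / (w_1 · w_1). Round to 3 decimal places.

λ ≈ 6.447

w1 = Kv₀ = (5·1 + 2·1 + 1·1; 2·1 + 4·1 + (-1)·1; 1·1 + (-1)·1 + 5·1) = (8, 5, 5)
Kw1 = (55, 31, 28)
w1·Kw1 = 8·55 + 5·31 + 5·28 = 735; w1·w1 = 8·8 + 5·5 + 5·5 = 114
λ ≈ 735/114 = 6.447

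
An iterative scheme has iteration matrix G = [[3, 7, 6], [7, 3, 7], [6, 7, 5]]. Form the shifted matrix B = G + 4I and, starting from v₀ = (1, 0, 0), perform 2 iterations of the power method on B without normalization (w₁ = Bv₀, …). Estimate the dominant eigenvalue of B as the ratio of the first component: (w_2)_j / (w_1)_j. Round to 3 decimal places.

19.143

B = G + 4I has rows (7, 7, 6); (7, 7, 7); (6, 7, 9)
w1 = Bv₀ = (7·1 + 7·0 + 6·0; 7·1 + 7·0 + 7·0; 6·1 + 7·0 + 9·0) = (7, 7, 6)
w2 = Bw1 = (7·7 + 7·7 + 6·6; 7·7 + 7·7 + 7·6; 6·7 + 7·7 + 9·6) = (134, 140, 145)
Ratio: 134/7 = 19.143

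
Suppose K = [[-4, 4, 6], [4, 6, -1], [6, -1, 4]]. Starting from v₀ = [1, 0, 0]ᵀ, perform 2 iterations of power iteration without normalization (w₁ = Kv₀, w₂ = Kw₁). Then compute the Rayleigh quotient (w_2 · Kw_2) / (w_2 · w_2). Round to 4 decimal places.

w1 = Kv₀ = ((-4)·1 + 4·0 + 6·0; 4·1 + 6·0 + (-1)·0; 6·1 + (-1)·0 + 4·0) = (-4, 4, 6)
w2 = Kw1 = ((-4)·(-4) + 4·4 + 6·6; 4·(-4) + 6·4 + (-1)·6; 6·(-4) + (-1)·4 + 4·6) = (68, 2, -4)
Kw2 = (-288, 288, 390)
w2·Kw2 = 68·(-288) + 2·288 + (-4)·390 = -20568; w2·w2 = 68·68 + 2·2 + (-4)·(-4) = 4644
λ ≈ -20568/4644 = -4.4289

-4.4289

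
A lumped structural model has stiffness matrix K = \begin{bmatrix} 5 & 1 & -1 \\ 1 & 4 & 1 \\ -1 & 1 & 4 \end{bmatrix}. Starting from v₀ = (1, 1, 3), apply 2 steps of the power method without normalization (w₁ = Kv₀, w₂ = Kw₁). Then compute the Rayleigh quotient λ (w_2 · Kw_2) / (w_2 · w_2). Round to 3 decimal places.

w1 = Kv₀ = (3, 8, 12)
w2 = Kw1 = (11, 47, 53)
Kw2 = (49, 252, 248)
w2·Kw2 = 11·49 + 47·252 + 53·248 = 25527; w2·w2 = 11·11 + 47·47 + 53·53 = 5139
λ ≈ 25527/5139 = 4.967

4.967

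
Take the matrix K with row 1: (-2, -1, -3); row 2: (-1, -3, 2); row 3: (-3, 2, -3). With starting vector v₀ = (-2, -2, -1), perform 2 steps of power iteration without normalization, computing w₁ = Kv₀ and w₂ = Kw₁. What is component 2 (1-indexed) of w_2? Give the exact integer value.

-17

w1 = Kv₀ = (9, 6, 5)
w2 = Kw1 = (-39, -17, -30)
The requested component of w2 is -17.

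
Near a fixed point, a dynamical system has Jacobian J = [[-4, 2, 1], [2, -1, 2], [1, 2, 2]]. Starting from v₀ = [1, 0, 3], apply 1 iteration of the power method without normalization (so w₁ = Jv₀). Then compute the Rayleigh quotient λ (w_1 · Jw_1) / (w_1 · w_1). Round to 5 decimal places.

λ ≈ 1.82456

w1 = Jv₀ = ((-4)·1 + 2·0 + 1·3; 2·1 + (-1)·0 + 2·3; 1·1 + 2·0 + 2·3) = (-1, 8, 7)
Jw1 = (27, 4, 29)
w1·Jw1 = (-1)·27 + 8·4 + 7·29 = 208; w1·w1 = (-1)·(-1) + 8·8 + 7·7 = 114
λ ≈ 208/114 = 1.82456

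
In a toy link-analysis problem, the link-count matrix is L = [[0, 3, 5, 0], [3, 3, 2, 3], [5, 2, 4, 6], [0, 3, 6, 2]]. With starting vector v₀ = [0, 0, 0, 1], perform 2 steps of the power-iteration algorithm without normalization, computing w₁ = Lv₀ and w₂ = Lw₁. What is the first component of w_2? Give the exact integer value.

w1 = Lv₀ = (0·0 + 3·0 + 5·0 + 0·1; 3·0 + 3·0 + 2·0 + 3·1; 5·0 + 2·0 + 4·0 + 6·1; 0·0 + 3·0 + 6·0 + 2·1) = (0, 3, 6, 2)
w2 = Lw1 = (0·0 + 3·3 + 5·6 + 0·2; 3·0 + 3·3 + 2·6 + 3·2; 5·0 + 2·3 + 4·6 + 6·2; 0·0 + 3·3 + 6·6 + 2·2) = (39, 27, 42, 49)
The requested component of w2 is 39.

39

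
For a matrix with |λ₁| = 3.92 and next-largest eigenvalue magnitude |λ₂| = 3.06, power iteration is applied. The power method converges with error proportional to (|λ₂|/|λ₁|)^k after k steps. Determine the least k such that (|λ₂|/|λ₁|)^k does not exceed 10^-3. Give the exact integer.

|λ₂/λ₁| = 3.06/3.92 = 0.78061
Need k ≥ ln(10^-3) / ln(0.78061) = -6.9078 / -0.2477 ≈ 27.890
Smallest integer k satisfying the bound: 28

28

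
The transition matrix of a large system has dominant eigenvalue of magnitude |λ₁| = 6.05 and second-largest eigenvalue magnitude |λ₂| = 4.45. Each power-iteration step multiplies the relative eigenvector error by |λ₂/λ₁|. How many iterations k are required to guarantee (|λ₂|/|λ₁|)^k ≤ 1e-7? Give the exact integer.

53

|λ₂/λ₁| = 4.45/6.05 = 0.73554
Need k ≥ ln(1e-7) / ln(0.73554) = -16.1181 / -0.3072 ≈ 52.476
Smallest integer k satisfying the bound: 53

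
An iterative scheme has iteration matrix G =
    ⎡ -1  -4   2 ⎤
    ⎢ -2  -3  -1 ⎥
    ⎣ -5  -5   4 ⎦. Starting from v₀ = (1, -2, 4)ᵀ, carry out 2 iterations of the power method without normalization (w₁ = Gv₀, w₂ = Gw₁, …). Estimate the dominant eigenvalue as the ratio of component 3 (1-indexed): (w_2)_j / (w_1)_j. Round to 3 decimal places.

w1 = Gv₀ = ((-1)·1 + (-4)·(-2) + 2·4; (-2)·1 + (-3)·(-2) + (-1)·4; (-5)·1 + (-5)·(-2) + 4·4) = (15, 0, 21)
w2 = Gw1 = ((-1)·15 + (-4)·0 + 2·21; (-2)·15 + (-3)·0 + (-1)·21; (-5)·15 + (-5)·0 + 4·21) = (27, -51, 9)
Ratio at component: 9 / 21 = 0.429

0.429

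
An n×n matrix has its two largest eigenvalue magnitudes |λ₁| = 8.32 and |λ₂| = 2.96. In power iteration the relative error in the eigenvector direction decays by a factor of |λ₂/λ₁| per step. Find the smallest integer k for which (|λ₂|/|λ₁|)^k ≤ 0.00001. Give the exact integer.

|λ₂/λ₁| = 2.96/8.32 = 0.35577
Need k ≥ ln(0.00001) / ln(0.35577) = -11.5129 / -1.0335 ≈ 11.140
Smallest integer k satisfying the bound: 12

12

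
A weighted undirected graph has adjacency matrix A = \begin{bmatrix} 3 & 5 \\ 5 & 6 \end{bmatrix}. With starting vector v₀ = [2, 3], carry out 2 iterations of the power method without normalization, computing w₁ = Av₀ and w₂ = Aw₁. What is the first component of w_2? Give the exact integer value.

203

w1 = Av₀ = (21, 28)
w2 = Aw1 = (203, 273)
The requested component of w2 is 203.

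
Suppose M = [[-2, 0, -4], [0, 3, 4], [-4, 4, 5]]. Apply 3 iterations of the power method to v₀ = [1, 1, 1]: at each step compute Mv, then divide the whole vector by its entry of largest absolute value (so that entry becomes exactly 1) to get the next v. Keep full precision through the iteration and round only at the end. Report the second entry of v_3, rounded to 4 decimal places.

0.7418

Mv0 = (-6.00000, 7.00000, 5.00000); divide by 7.00000 → v1 = (-0.85714, 1.00000, 0.71429)
Mv1 = (-1.14286, 5.85714, 11.00000); divide by 11.00000 → v2 = (-0.10390, 0.53247, 1.00000)
Mv2 = (-3.79221, 5.59740, 7.54545); divide by 7.54545 → v3 = (-0.50258, 0.74182, 1.00000)
Requested entry of v3: 431/581 = 0.7418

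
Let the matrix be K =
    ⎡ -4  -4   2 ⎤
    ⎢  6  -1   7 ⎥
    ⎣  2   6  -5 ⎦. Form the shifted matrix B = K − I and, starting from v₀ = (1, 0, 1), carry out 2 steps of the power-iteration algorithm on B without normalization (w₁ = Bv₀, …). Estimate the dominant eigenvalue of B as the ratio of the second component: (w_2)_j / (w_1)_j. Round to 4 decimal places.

B = K − I has rows (-5, -4, 2); (6, -2, 7); (2, 6, -6)
w1 = Bv₀ = (-3, 13, -4)
w2 = Bw1 = (-45, -72, 96)
Ratio: -72/13 = -5.5385

-5.5385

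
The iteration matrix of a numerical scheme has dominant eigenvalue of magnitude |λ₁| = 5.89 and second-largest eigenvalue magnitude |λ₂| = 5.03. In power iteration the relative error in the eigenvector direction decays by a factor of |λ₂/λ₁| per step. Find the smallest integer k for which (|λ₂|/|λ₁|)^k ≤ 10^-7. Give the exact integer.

103

|λ₂/λ₁| = 5.03/5.89 = 0.85399
Need k ≥ ln(10^-7) / ln(0.85399) = -16.1181 / -0.1578 ≈ 102.119
Smallest integer k satisfying the bound: 103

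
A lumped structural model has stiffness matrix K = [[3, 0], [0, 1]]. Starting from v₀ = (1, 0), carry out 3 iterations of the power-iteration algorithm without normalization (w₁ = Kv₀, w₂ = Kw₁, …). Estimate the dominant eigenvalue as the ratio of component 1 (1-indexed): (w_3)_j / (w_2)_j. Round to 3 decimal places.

3.000

w1 = Kv₀ = (3, 0)
w2 = Kw1 = (9, 0)
w3 = Kw2 = (27, 0)
Ratio at component: 27 / 9 = 3.000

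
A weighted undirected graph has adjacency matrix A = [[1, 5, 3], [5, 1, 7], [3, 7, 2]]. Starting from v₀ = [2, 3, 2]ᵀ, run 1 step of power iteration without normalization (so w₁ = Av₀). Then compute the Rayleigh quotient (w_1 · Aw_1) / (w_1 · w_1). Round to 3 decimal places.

w1 = Av₀ = (1·2 + 5·3 + 3·2; 5·2 + 1·3 + 7·2; 3·2 + 7·3 + 2·2) = (23, 27, 31)
Aw1 = (251, 359, 320)
w1·Aw1 = 23·251 + 27·359 + 31·320 = 25386; w1·w1 = 23·23 + 27·27 + 31·31 = 2219
λ ≈ 25386/2219 = 11.440

11.440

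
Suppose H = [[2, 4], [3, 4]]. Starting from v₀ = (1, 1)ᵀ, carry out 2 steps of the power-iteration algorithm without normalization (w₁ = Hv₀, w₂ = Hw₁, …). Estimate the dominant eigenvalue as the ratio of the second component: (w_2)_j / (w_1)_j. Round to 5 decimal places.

w1 = Hv₀ = (6, 7)
w2 = Hw1 = (40, 46)
Ratio at component: 46 / 7 = 6.57143

λ ≈ 6.57143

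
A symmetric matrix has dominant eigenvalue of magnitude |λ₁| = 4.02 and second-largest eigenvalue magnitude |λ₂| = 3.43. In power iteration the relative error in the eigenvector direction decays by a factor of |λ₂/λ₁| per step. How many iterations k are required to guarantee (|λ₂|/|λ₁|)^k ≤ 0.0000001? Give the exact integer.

102

|λ₂/λ₁| = 3.43/4.02 = 0.85323
Need k ≥ ln(0.0000001) / ln(0.85323) = -16.1181 / -0.1587 ≈ 101.549
Smallest integer k satisfying the bound: 102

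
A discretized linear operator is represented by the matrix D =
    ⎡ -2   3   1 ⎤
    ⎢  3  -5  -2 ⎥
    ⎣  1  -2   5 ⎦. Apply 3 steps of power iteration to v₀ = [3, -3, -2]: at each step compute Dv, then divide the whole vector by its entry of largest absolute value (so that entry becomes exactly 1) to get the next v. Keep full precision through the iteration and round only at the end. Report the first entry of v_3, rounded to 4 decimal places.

-0.6054

Dv0 = (-17.00000, 28.00000, -1.00000); divide by 28.00000 → v1 = (-0.60714, 1.00000, -0.03571)
Dv1 = (4.17857, -6.75000, -2.78571); divide by -6.75000 → v2 = (-0.61905, 1.00000, 0.41270)
Dv2 = (4.65079, -7.68254, -0.55556); divide by -7.68254 → v3 = (-0.60537, 1.00000, 0.07231)
Requested entry of v3: -879/1452 = -0.6054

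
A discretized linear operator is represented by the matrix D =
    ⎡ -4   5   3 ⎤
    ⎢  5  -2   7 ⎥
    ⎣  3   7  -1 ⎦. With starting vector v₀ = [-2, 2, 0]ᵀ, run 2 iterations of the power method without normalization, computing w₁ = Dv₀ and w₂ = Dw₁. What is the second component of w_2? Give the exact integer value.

w1 = Dv₀ = (18, -14, 8)
w2 = Dw1 = (-118, 174, -52)
The requested component of w2 is 174.

174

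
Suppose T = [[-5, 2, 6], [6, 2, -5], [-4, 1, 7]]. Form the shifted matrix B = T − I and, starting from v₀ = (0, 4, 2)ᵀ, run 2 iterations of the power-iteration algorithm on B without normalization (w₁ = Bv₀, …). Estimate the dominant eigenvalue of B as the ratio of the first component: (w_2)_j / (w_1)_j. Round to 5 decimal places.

-1.80000

B = T − I has rows (-6, 2, 6); (6, 1, -5); (-4, 1, 6)
w1 = Bv₀ = ((-6)·0 + 2·4 + 6·2; 6·0 + 1·4 + (-5)·2; (-4)·0 + 1·4 + 6·2) = (20, -6, 16)
w2 = Bw1 = ((-6)·20 + 2·(-6) + 6·16; 6·20 + 1·(-6) + (-5)·16; (-4)·20 + 1·(-6) + 6·16) = (-36, 34, 10)
Ratio: -36/20 = -1.80000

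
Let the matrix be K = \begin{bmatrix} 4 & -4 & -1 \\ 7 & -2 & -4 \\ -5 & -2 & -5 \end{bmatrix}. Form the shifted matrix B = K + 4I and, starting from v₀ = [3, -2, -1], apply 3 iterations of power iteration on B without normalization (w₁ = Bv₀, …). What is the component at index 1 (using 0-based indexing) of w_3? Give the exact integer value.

2744

B = K + 4I has rows (8, -4, -1); (7, 2, -4); (-5, -2, -1)
w1 = Bv₀ = (8·3 + (-4)·(-2) + (-1)·(-1); 7·3 + 2·(-2) + (-4)·(-1); (-5)·3 + (-2)·(-2) + (-1)·(-1)) = (33, 21, -10)
w2 = Bw1 = (8·33 + (-4)·21 + (-1)·(-10); 7·33 + 2·21 + (-4)·(-10); (-5)·33 + (-2)·21 + (-1)·(-10)) = (190, 313, -197)
w3 = Bw2 = (465, 2744, -1379)
Requested component of w3: 2744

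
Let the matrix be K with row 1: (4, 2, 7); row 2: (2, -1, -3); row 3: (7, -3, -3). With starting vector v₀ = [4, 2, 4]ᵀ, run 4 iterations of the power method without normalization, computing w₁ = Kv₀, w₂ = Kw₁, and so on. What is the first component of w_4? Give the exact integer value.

16494

w1 = Kv₀ = (48, -6, 10)
w2 = Kw1 = (250, 72, 324)
w3 = Kw2 = (3412, -544, 562)
w4 = Kw3 = (16494, 5682, 23830)
The requested component of w4 is 16494.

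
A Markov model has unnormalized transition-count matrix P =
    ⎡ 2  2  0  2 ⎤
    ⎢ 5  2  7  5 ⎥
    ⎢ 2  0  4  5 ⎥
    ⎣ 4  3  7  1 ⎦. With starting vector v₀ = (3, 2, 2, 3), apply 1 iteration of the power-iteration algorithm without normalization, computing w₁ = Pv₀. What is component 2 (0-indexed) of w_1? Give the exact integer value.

29

w1 = Pv₀ = (2·3 + 2·2 + 0·2 + 2·3; 5·3 + 2·2 + 7·2 + 5·3; 2·3 + 0·2 + 4·2 + 5·3; 4·3 + 3·2 + 7·2 + 1·3) = (16, 48, 29, 35)
The requested component of w1 is 29.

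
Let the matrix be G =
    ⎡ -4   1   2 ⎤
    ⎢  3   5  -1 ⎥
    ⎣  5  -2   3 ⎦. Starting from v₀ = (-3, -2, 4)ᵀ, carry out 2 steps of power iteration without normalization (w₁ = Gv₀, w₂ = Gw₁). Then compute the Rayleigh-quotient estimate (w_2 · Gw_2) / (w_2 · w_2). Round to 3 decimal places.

w1 = Gv₀ = (18, -23, 1)
w2 = Gw1 = (-93, -62, 139)
Gw2 = (588, -728, 76)
w2·Gw2 = (-93)·588 + (-62)·(-728) + 139·76 = 1016; w2·w2 = (-93)·(-93) + (-62)·(-62) + 139·139 = 31814
λ ≈ 1016/31814 = 0.032

0.032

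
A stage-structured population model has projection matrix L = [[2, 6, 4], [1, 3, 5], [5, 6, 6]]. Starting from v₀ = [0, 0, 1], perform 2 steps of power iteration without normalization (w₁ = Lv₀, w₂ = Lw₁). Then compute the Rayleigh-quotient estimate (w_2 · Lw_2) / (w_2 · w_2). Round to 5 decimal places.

w1 = Lv₀ = (2·0 + 6·0 + 4·1; 1·0 + 3·0 + 5·1; 5·0 + 6·0 + 6·1) = (4, 5, 6)
w2 = Lw1 = (2·4 + 6·5 + 4·6; 1·4 + 3·5 + 5·6; 5·4 + 6·5 + 6·6) = (62, 49, 86)
Lw2 = (762, 639, 1120)
w2·Lw2 = 62·762 + 49·639 + 86·1120 = 174875; w2·w2 = 62·62 + 49·49 + 86·86 = 13641
λ ≈ 174875/13641 = 12.81981

12.81981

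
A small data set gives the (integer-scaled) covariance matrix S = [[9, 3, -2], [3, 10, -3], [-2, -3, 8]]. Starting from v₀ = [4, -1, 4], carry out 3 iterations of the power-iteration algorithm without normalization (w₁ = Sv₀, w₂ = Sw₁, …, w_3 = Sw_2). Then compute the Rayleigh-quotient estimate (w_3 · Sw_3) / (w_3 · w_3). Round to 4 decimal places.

w1 = Sv₀ = (9·4 + 3·(-1) + (-2)·4; 3·4 + 10·(-1) + (-3)·4; (-2)·4 + (-3)·(-1) + 8·4) = (25, -10, 27)
w2 = Sw1 = (9·25 + 3·(-10) + (-2)·27; 3·25 + 10·(-10) + (-3)·27; (-2)·25 + (-3)·(-10) + 8·27) = (141, -106, 196)
w3 = Sw2 = (559, -1225, 1604)
Sw3 = (-1852, -15385, 15389)
w3·Sw3 = 559·(-1852) + (-1225)·(-15385) + 1604·15389 = 42495313; w3·w3 = 559·559 + (-1225)·(-1225) + 1604·1604 = 4385922
λ ≈ 42495313/4385922 = 9.6890

λ ≈ 9.6890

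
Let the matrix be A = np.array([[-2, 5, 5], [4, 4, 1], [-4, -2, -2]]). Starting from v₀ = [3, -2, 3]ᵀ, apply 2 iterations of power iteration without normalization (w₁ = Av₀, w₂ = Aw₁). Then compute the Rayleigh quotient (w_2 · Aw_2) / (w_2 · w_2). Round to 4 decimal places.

w1 = Av₀ = ((-2)·3 + 5·(-2) + 5·3; 4·3 + 4·(-2) + 1·3; (-4)·3 + (-2)·(-2) + (-2)·3) = (-1, 7, -14)
w2 = Aw1 = ((-2)·(-1) + 5·7 + 5·(-14); 4·(-1) + 4·7 + 1·(-14); (-4)·(-1) + (-2)·7 + (-2)·(-14)) = (-33, 10, 18)
Aw2 = (206, -74, 76)
w2·Aw2 = (-33)·206 + 10·(-74) + 18·76 = -6170; w2·w2 = (-33)·(-33) + 10·10 + 18·18 = 1513
λ ≈ -6170/1513 = -4.0780

-4.0780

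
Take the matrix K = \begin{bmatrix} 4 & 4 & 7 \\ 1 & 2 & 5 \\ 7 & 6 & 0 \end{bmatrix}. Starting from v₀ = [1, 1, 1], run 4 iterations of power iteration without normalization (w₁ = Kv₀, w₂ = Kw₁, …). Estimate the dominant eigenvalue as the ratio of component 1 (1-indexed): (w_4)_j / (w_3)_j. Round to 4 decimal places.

12.0288

w1 = Kv₀ = (15, 8, 13)
w2 = Kw1 = (183, 96, 153)
w3 = Kw2 = (2187, 1140, 1857)
w4 = Kw3 = (26307, 13752, 22149)
Ratio at component: 26307 / 2187 = 12.0288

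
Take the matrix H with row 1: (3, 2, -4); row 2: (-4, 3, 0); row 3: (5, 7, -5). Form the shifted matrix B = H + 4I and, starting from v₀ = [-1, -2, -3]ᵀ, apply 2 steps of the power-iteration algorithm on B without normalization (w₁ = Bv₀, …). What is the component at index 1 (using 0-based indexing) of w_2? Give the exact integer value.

B = H + 4I has rows (7, 2, -4); (-4, 7, 0); (5, 7, -1)
w1 = Bv₀ = (7·(-1) + 2·(-2) + (-4)·(-3); (-4)·(-1) + 7·(-2) + 0·(-3); 5·(-1) + 7·(-2) + (-1)·(-3)) = (1, -10, -16)
w2 = Bw1 = (7·1 + 2·(-10) + (-4)·(-16); (-4)·1 + 7·(-10) + 0·(-16); 5·1 + 7·(-10) + (-1)·(-16)) = (51, -74, -49)
Requested component of w2: -74

-74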